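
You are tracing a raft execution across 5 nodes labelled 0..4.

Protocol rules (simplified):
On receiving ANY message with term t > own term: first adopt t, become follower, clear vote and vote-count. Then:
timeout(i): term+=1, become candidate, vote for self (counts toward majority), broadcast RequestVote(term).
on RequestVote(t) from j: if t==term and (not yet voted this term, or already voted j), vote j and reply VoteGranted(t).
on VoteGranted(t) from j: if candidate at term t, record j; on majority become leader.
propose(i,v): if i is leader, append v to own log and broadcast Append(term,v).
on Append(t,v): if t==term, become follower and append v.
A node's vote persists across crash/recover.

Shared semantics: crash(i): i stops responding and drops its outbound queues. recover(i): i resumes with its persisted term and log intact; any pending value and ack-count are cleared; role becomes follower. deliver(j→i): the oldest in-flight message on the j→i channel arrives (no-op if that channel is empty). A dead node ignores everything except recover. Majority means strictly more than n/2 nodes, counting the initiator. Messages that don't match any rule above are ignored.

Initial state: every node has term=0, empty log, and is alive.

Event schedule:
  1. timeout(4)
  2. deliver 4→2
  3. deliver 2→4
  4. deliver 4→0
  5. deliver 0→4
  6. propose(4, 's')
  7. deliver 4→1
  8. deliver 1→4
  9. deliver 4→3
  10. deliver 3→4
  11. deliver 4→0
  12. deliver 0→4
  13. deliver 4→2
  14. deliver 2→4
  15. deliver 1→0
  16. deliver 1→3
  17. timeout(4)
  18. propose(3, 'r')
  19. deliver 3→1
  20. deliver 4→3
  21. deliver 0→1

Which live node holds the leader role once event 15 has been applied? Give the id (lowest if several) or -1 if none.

step 1 timeout(4): 4={cand,t=1,log=-}
step 2 deliver 4→2: 2={foll,t=1,log=-}
step 3 deliver 2→4: —
step 4 deliver 4→0: 0={foll,t=1,log=-}
step 5 deliver 0→4: 4={lead,t=1,log=-}
step 6 propose(4,'s'): 4={lead,t=1,log=s}
step 7 deliver 4→1: 1={foll,t=1,log=-}
step 8 deliver 1→4: —
step 9 deliver 4→3: 3={foll,t=1,log=-}
step 10 deliver 3→4: —
step 11 deliver 4→0: 0={foll,t=1,log=s}
step 12 deliver 0→4: —
step 13 deliver 4→2: 2={foll,t=1,log=s}
step 14 deliver 2→4: —
step 15 deliver 1→0: —

4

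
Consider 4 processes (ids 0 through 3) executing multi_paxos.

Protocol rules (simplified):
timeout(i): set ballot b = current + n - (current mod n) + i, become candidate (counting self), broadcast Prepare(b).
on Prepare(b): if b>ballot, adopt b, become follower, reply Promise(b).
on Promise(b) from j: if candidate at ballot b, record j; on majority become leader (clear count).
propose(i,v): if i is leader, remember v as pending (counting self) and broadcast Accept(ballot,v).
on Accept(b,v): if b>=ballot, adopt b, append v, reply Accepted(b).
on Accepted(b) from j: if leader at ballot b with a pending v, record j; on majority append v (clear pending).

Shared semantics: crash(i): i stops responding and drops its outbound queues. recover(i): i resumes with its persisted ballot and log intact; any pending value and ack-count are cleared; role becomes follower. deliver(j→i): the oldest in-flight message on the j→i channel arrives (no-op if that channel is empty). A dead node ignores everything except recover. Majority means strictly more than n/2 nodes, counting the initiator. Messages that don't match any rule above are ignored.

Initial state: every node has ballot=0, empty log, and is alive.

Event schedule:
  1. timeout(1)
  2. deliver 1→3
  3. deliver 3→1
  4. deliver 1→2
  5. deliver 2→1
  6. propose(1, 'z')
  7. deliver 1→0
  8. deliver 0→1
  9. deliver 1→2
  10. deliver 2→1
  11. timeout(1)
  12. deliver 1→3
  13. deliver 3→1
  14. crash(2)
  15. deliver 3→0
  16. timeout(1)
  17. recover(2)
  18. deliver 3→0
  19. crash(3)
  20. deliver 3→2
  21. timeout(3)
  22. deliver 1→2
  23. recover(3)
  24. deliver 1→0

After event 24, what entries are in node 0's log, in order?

1. timeout(1):  <1:cand b5 ->
2. deliver 1→3:  <3:foll b5 ->
3. deliver 3→1:  nop
4. deliver 1→2:  <2:foll b5 ->
5. deliver 2→1:  <1:lead b5 ->
6. propose(1,'z'):  nop
7. deliver 1→0:  <0:foll b5 ->
8. deliver 0→1:  nop
9. deliver 1→2:  <2:foll b5 z>
10. deliver 2→1:  nop
11. timeout(1):  <1:cand b9 ->
12. deliver 1→3:  <3:foll b5 z>
13. deliver 3→1:  nop
14. crash(2):  <2:✗foll b5 z>
15. deliver 3→0:  nop
16. timeout(1):  <1:cand b13 ->
17. recover(2):  <2:foll b5 z>
18. deliver 3→0:  nop
19. crash(3):  <3:✗foll b5 z>
20. deliver 3→2:  nop
21. timeout(3):  nop
22. deliver 1→2:  <2:foll b9 z>
23. recover(3):  <3:foll b5 z>
24. deliver 1→0:  <0:foll b5 z>

z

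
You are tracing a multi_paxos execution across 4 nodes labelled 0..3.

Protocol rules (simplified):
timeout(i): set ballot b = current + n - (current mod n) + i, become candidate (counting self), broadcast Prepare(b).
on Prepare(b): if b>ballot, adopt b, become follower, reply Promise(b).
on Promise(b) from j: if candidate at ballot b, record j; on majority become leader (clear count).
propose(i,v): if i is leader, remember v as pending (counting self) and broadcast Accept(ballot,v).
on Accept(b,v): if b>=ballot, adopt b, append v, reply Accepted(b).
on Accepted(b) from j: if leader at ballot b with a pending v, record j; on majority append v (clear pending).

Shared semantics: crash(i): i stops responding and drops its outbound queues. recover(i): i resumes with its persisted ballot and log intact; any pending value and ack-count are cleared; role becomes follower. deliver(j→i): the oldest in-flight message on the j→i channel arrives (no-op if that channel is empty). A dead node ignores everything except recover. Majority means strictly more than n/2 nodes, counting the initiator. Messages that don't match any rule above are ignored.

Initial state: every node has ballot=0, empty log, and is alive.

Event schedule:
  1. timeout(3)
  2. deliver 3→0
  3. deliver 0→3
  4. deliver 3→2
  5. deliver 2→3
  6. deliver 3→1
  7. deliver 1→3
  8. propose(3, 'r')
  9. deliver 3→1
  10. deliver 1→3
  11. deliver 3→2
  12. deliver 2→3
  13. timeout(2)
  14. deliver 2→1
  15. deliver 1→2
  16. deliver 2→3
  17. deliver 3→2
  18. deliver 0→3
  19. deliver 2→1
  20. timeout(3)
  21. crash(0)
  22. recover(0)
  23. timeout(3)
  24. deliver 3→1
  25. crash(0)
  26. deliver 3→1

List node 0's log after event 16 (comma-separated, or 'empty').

[1] timeout(3) → N3(cand b7 [-])
[2] deliver 3→0 → N0(foll b7 [-])
[3] deliver 0→3 → ∅
[4] deliver 3→2 → N2(foll b7 [-])
[5] deliver 2→3 → N3(lead b7 [-])
[6] deliver 3→1 → N1(foll b7 [-])
[7] deliver 1→3 → ∅
[8] propose(3,'r') → ∅
[9] deliver 3→1 → N1(foll b7 [r])
[10] deliver 1→3 → ∅
[11] deliver 3→2 → N2(foll b7 [r])
[12] deliver 2→3 → N3(lead b7 [r])
[13] timeout(2) → N2(cand b10 [r])
[14] deliver 2→1 → N1(foll b10 [r])
[15] deliver 1→2 → ∅
[16] deliver 2→3 → N3(foll b10 [r])

empty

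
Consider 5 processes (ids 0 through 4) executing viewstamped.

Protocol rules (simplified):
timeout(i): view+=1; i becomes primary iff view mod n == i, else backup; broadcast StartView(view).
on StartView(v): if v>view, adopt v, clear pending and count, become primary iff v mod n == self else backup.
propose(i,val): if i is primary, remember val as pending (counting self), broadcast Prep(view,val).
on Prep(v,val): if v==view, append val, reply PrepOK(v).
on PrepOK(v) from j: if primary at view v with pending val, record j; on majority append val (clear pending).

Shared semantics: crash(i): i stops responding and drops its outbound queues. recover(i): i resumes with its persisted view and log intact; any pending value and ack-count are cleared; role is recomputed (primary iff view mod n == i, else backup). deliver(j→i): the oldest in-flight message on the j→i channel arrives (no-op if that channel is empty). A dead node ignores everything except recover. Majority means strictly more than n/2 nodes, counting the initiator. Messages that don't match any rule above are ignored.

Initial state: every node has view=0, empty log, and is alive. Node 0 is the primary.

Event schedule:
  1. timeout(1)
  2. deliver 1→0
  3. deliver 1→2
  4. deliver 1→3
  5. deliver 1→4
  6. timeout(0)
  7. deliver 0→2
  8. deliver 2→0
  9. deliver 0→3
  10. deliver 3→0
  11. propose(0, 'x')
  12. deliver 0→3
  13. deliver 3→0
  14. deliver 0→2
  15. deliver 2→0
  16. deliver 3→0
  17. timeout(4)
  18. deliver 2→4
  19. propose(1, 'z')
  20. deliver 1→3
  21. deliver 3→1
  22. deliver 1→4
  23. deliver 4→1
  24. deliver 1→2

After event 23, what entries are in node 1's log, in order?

empty

[1] timeout(1) → N1(prim v1 [-])
[2] deliver 1→0 → N0(back v1 [-])
[3] deliver 1→2 → N2(back v1 [-])
[4] deliver 1→3 → N3(back v1 [-])
[5] deliver 1→4 → N4(back v1 [-])
[6] timeout(0) → N0(back v2 [-])
[7] deliver 0→2 → N2(prim v2 [-])
[8] deliver 2→0 → ∅
[9] deliver 0→3 → N3(back v2 [-])
[10] deliver 3→0 → ∅
[11] propose(0,'x') → ∅
[12] deliver 0→3 → ∅
[13] deliver 3→0 → ∅
[14] deliver 0→2 → ∅
[15] deliver 2→0 → ∅
[16] deliver 3→0 → ∅
[17] timeout(4) → N4(back v2 [-])
[18] deliver 2→4 → ∅
[19] propose(1,'z') → ∅
[20] deliver 1→3 → ∅
[21] deliver 3→1 → ∅
[22] deliver 1→4 → ∅
[23] deliver 4→1 → N1(back v2 [-])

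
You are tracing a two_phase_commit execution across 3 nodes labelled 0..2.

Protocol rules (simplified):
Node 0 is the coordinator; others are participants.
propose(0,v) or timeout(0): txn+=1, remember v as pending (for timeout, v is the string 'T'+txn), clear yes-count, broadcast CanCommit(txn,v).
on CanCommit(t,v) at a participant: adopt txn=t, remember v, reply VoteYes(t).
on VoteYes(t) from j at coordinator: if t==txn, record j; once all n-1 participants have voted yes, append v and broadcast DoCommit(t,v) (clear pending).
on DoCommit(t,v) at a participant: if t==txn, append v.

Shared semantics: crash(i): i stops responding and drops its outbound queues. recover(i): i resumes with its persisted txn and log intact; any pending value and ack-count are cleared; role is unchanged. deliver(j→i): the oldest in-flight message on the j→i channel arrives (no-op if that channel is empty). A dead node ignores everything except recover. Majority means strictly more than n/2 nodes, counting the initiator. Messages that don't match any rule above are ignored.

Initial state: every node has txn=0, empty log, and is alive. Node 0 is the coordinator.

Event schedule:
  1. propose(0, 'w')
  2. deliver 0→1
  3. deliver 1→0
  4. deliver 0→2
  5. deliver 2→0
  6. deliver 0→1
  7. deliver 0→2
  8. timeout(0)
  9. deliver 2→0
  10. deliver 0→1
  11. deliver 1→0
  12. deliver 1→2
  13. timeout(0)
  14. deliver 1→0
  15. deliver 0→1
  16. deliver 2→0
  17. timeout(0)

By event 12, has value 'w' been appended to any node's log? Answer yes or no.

yes

1. propose(0,'w'):  <0:coor t1 ->
2. deliver 0→1:  <1:part t1 ->
3. deliver 1→0:  nop
4. deliver 0→2:  <2:part t1 ->
5. deliver 2→0:  <0:coor t1 w>
6. deliver 0→1:  <1:part t1 w>
7. deliver 0→2:  <2:part t1 w>
8. timeout(0):  <0:coor t2 w>
9. deliver 2→0:  nop
10. deliver 0→1:  <1:part t2 w>
11. deliver 1→0:  nop
12. deliver 1→2:  nop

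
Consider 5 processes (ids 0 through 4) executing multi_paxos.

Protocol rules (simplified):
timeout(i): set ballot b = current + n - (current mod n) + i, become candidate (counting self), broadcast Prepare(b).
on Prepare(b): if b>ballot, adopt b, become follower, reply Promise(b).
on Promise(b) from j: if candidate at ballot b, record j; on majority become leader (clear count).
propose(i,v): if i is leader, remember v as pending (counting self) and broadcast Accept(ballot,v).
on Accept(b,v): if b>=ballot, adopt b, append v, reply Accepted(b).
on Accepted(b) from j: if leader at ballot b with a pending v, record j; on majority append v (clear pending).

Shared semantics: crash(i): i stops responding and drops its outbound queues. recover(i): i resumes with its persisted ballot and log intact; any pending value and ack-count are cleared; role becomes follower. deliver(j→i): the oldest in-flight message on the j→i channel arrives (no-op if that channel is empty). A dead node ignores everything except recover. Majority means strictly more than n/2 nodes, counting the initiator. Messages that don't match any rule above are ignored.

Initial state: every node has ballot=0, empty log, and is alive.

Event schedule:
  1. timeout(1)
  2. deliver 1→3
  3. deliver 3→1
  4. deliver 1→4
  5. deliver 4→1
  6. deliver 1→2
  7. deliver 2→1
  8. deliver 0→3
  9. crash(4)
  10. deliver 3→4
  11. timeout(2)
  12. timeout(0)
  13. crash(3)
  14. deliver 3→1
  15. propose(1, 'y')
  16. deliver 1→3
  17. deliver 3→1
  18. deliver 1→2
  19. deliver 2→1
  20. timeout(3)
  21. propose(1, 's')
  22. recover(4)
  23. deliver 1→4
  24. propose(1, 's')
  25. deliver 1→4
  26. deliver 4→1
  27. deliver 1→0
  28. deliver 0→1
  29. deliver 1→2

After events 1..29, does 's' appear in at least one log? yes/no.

e1 timeout(1): 1[cand,b=6,-]
e2 deliver 1→3: 3[foll,b=6,-]
e3 deliver 3→1: ·
e4 deliver 1→4: 4[foll,b=6,-]
e5 deliver 4→1: 1[lead,b=6,-]
e6 deliver 1→2: 2[foll,b=6,-]
e7 deliver 2→1: ·
e8 deliver 0→3: ·
e9 crash(4): 4[✗foll,b=6,-]
e10 deliver 3→4: ·
e11 timeout(2): 2[cand,b=12,-]
e12 timeout(0): 0[cand,b=5,-]
e13 crash(3): 3[✗foll,b=6,-]
e14 deliver 3→1: ·
e15 propose(1,'y'): ·
e16 deliver 1→3: ·
e17 deliver 3→1: ·
e18 deliver 1→2: ·
e19 deliver 2→1: 1[foll,b=12,-]
e20 timeout(3): ·
e21 propose(1,'s'): ·
e22 recover(4): 4[foll,b=6,-]
e23 deliver 1→4: 4[foll,b=6,y]
e24 propose(1,'s'): ·
e25 deliver 1→4: ·
e26 deliver 4→1: ·
e27 deliver 1→0: 0[foll,b=6,-]
e28 deliver 0→1: ·
e29 deliver 1→2: ·

no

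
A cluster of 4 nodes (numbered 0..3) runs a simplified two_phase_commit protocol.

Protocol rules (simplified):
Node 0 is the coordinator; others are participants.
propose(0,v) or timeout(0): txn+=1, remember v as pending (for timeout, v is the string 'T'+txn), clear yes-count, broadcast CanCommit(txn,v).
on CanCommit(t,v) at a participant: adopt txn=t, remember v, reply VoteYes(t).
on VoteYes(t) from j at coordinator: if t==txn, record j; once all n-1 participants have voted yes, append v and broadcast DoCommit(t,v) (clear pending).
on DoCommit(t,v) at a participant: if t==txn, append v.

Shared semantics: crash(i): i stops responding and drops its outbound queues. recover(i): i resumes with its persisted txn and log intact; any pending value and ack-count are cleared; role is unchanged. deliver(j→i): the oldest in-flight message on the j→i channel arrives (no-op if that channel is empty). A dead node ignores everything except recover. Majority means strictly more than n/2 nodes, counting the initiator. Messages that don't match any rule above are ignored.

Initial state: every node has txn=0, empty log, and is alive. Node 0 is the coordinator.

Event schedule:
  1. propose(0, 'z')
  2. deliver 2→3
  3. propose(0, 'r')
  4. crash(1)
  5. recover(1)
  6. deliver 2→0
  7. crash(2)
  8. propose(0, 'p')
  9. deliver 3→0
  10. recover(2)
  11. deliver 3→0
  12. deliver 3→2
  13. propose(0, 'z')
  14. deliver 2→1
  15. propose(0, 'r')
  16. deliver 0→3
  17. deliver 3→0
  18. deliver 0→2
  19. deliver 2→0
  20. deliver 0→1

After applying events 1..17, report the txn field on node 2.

0

e1 propose(0,'z'): 0[coor,t=1,-]
e2 deliver 2→3: ·
e3 propose(0,'r'): 0[coor,t=2,-]
e4 crash(1): 1[✗part,t=0,-]
e5 recover(1): 1[part,t=0,-]
e6 deliver 2→0: ·
e7 crash(2): 2[✗part,t=0,-]
e8 propose(0,'p'): 0[coor,t=3,-]
e9 deliver 3→0: ·
e10 recover(2): 2[part,t=0,-]
e11 deliver 3→0: ·
e12 deliver 3→2: ·
e13 propose(0,'z'): 0[coor,t=4,-]
e14 deliver 2→1: ·
e15 propose(0,'r'): 0[coor,t=5,-]
e16 deliver 0→3: 3[part,t=1,-]
e17 deliver 3→0: ·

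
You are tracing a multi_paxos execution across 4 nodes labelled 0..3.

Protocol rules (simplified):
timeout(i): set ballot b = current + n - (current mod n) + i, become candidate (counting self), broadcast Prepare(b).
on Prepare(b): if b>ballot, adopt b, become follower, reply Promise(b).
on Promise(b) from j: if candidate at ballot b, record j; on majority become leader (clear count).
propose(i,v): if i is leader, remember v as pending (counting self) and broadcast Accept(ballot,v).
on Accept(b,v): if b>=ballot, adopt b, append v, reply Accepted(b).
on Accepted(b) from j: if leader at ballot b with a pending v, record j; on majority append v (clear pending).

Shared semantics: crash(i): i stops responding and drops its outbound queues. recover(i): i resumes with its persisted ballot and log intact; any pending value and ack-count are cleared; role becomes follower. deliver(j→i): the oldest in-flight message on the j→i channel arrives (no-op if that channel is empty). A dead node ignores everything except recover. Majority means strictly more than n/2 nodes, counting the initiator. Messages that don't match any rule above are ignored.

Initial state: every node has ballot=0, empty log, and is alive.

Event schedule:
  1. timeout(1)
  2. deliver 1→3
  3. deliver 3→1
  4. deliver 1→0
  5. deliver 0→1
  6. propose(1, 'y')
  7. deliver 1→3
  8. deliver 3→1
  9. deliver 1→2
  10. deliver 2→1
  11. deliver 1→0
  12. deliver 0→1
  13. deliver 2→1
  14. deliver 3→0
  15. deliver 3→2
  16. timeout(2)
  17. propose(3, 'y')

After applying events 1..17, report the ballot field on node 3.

5

[1] timeout(1) → N1(cand b5 [-])
[2] deliver 1→3 → N3(foll b5 [-])
[3] deliver 3→1 → ∅
[4] deliver 1→0 → N0(foll b5 [-])
[5] deliver 0→1 → N1(lead b5 [-])
[6] propose(1,'y') → ∅
[7] deliver 1→3 → N3(foll b5 [y])
[8] deliver 3→1 → ∅
[9] deliver 1→2 → N2(foll b5 [-])
[10] deliver 2→1 → ∅
[11] deliver 1→0 → N0(foll b5 [y])
[12] deliver 0→1 → N1(lead b5 [y])
[13] deliver 2→1 → ∅
[14] deliver 3→0 → ∅
[15] deliver 3→2 → ∅
[16] timeout(2) → N2(cand b10 [-])
[17] propose(3,'y') → ∅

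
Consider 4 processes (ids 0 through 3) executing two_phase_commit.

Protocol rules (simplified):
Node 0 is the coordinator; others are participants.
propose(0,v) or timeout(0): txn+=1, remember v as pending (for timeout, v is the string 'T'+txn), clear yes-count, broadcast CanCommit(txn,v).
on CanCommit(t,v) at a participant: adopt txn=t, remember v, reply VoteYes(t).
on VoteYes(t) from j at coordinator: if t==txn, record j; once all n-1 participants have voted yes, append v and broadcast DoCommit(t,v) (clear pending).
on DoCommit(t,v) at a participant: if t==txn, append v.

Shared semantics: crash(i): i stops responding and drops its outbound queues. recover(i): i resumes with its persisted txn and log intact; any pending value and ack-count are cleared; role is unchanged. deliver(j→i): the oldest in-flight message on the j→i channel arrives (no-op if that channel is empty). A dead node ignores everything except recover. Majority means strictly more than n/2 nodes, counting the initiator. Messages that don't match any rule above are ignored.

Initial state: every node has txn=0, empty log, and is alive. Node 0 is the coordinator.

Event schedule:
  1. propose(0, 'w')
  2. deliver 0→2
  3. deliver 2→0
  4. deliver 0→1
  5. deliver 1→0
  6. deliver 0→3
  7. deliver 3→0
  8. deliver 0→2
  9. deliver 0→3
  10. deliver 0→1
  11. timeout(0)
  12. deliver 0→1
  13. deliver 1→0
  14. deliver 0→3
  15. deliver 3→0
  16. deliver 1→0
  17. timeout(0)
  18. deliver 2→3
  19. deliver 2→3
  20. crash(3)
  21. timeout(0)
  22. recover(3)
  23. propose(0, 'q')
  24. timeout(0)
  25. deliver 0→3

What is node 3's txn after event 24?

e1 propose(0,'w'): 0[coor,t=1,-]
e2 deliver 0→2: 2[part,t=1,-]
e3 deliver 2→0: ·
e4 deliver 0→1: 1[part,t=1,-]
e5 deliver 1→0: ·
e6 deliver 0→3: 3[part,t=1,-]
e7 deliver 3→0: 0[coor,t=1,w]
e8 deliver 0→2: 2[part,t=1,w]
e9 deliver 0→3: 3[part,t=1,w]
e10 deliver 0→1: 1[part,t=1,w]
e11 timeout(0): 0[coor,t=2,w]
e12 deliver 0→1: 1[part,t=2,w]
e13 deliver 1→0: ·
e14 deliver 0→3: 3[part,t=2,w]
e15 deliver 3→0: ·
e16 deliver 1→0: ·
e17 timeout(0): 0[coor,t=3,w]
e18 deliver 2→3: ·
e19 deliver 2→3: ·
e20 crash(3): 3[✗part,t=2,w]
e21 timeout(0): 0[coor,t=4,w]
e22 recover(3): 3[part,t=2,w]
e23 propose(0,'q'): 0[coor,t=5,w]
e24 timeout(0): 0[coor,t=6,w]

2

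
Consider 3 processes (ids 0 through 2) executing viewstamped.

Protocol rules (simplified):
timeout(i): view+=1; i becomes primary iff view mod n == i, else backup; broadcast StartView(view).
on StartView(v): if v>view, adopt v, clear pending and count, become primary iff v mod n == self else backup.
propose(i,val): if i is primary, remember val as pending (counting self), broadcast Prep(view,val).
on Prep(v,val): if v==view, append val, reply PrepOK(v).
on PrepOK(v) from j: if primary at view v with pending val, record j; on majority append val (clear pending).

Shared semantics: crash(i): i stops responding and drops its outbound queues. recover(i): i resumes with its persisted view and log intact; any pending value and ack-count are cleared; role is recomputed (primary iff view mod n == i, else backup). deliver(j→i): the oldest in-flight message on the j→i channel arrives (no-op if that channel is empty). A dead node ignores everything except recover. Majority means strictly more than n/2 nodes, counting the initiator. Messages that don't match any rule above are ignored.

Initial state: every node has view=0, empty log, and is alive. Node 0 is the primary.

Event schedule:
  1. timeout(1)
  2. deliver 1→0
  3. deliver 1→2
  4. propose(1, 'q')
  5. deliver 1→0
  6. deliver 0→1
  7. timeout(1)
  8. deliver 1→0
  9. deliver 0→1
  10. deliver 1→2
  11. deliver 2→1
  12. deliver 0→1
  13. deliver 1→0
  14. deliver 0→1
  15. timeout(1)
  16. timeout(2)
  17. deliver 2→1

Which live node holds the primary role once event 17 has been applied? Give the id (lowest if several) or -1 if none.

2

[1] timeout(1) → N1(prim v1 [-])
[2] deliver 1→0 → N0(back v1 [-])
[3] deliver 1→2 → N2(back v1 [-])
[4] propose(1,'q') → ∅
[5] deliver 1→0 → N0(back v1 [q])
[6] deliver 0→1 → N1(prim v1 [q])
[7] timeout(1) → N1(back v2 [q])
[8] deliver 1→0 → N0(back v2 [q])
[9] deliver 0→1 → ∅
[10] deliver 1→2 → N2(back v1 [q])
[11] deliver 2→1 → ∅
[12] deliver 0→1 → ∅
[13] deliver 1→0 → ∅
[14] deliver 0→1 → ∅
[15] timeout(1) → N1(back v3 [q])
[16] timeout(2) → N2(prim v2 [q])
[17] deliver 2→1 → ∅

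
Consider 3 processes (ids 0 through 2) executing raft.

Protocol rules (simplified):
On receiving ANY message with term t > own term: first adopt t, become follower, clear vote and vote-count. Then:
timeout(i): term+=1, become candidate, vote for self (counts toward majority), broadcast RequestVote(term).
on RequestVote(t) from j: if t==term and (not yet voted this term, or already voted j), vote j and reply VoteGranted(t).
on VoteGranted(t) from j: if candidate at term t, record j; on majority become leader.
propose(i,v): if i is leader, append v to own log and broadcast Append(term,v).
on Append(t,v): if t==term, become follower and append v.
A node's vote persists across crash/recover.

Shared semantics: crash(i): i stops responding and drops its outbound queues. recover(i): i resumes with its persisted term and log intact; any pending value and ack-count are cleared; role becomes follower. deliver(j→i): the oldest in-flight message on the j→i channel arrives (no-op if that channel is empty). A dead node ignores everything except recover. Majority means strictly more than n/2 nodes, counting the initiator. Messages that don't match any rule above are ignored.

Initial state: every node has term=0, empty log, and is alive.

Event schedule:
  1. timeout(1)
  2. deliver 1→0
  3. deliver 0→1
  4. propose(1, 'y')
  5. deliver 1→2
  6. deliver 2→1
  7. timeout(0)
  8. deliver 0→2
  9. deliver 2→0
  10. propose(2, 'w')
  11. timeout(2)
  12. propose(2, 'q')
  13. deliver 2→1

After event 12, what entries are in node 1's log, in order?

y

1. timeout(1):  <1:cand t1 ->
2. deliver 1→0:  <0:foll t1 ->
3. deliver 0→1:  <1:lead t1 ->
4. propose(1,'y'):  <1:lead t1 y>
5. deliver 1→2:  <2:foll t1 ->
6. deliver 2→1:  nop
7. timeout(0):  <0:cand t2 ->
8. deliver 0→2:  <2:foll t2 ->
9. deliver 2→0:  <0:lead t2 ->
10. propose(2,'w'):  nop
11. timeout(2):  <2:cand t3 ->
12. propose(2,'q'):  nop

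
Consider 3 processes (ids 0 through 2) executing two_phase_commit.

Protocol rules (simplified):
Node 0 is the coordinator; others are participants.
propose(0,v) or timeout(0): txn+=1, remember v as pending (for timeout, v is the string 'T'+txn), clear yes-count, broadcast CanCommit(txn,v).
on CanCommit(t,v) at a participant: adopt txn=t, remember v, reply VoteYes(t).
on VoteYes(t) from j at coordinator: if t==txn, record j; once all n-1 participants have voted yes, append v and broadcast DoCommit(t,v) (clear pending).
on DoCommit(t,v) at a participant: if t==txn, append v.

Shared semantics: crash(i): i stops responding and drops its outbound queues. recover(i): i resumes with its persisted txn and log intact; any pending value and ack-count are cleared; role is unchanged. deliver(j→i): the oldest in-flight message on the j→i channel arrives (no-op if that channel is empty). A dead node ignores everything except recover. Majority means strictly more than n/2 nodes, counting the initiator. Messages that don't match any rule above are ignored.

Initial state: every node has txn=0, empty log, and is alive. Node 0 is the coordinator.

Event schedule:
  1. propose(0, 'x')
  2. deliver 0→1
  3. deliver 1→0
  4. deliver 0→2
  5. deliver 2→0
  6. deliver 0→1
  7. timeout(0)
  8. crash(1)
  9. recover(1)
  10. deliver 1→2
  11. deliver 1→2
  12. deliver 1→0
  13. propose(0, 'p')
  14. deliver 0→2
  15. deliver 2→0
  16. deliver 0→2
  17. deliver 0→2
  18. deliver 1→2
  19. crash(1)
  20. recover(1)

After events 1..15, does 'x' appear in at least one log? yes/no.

after 1 — propose(0,'x'): n0:coor/t1/[-]
after 2 — deliver 0→1: n1:part/t1/[-]
after 3 — deliver 1→0: ·
after 4 — deliver 0→2: n2:part/t1/[-]
after 5 — deliver 2→0: n0:coor/t1/[x]
after 6 — deliver 0→1: n1:part/t1/[x]
after 7 — timeout(0): n0:coor/t2/[x]
after 8 — crash(1): n1:✗part/t1/[x]
after 9 — recover(1): n1:part/t1/[x]
after 10 — deliver 1→2: ·
after 11 — deliver 1→2: ·
after 12 — deliver 1→0: ·
after 13 — propose(0,'p'): n0:coor/t3/[x]
after 14 — deliver 0→2: n2:part/t1/[x]
after 15 — deliver 2→0: ·

yes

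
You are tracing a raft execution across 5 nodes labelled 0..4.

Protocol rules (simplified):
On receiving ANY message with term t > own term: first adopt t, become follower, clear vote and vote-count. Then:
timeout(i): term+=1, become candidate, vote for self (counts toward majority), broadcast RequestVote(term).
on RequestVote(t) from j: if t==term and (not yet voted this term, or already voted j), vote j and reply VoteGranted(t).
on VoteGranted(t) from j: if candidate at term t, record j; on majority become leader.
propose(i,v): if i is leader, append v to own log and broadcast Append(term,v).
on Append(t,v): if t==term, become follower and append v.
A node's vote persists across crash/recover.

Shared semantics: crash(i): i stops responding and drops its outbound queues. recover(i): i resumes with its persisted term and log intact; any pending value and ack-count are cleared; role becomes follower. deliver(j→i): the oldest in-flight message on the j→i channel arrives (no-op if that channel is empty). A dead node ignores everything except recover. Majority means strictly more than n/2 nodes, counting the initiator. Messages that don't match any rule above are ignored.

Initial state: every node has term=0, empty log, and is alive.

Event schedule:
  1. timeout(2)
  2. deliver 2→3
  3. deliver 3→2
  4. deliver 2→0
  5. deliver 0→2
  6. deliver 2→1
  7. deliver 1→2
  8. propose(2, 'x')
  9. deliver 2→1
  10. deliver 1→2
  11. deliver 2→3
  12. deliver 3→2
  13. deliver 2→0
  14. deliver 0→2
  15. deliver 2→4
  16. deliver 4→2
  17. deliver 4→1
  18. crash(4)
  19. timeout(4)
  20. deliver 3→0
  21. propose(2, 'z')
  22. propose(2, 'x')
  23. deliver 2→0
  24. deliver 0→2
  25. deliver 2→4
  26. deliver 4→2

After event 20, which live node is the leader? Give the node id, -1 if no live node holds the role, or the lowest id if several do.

1. timeout(2):  <2:cand t1 ->
2. deliver 2→3:  <3:foll t1 ->
3. deliver 3→2:  nop
4. deliver 2→0:  <0:foll t1 ->
5. deliver 0→2:  <2:lead t1 ->
6. deliver 2→1:  <1:foll t1 ->
7. deliver 1→2:  nop
8. propose(2,'x'):  <2:lead t1 x>
9. deliver 2→1:  <1:foll t1 x>
10. deliver 1→2:  nop
11. deliver 2→3:  <3:foll t1 x>
12. deliver 3→2:  nop
13. deliver 2→0:  <0:foll t1 x>
14. deliver 0→2:  nop
15. deliver 2→4:  <4:foll t1 ->
16. deliver 4→2:  nop
17. deliver 4→1:  nop
18. crash(4):  <4:✗foll t1 ->
19. timeout(4):  nop
20. deliver 3→0:  nop

2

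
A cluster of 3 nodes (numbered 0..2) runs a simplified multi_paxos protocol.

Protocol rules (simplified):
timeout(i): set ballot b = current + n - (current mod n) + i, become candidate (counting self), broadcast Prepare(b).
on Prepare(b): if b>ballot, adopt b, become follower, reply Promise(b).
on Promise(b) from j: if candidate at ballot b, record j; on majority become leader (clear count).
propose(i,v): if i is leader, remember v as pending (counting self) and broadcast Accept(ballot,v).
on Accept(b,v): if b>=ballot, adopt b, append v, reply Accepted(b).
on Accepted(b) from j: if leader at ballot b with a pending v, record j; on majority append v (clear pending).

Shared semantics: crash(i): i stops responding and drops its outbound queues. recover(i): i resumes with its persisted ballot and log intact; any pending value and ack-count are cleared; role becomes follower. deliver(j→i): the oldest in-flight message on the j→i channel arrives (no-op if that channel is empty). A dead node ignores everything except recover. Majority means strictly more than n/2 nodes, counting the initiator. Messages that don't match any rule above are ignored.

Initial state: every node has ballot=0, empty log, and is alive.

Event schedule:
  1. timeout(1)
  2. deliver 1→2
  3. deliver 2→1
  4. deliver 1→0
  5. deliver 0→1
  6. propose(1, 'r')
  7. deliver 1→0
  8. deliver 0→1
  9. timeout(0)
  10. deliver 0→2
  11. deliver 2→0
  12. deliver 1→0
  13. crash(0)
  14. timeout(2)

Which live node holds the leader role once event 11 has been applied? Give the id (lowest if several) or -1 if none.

0

e1 timeout(1): 1[cand,b=4,-]
e2 deliver 1→2: 2[foll,b=4,-]
e3 deliver 2→1: 1[lead,b=4,-]
e4 deliver 1→0: 0[foll,b=4,-]
e5 deliver 0→1: ·
e6 propose(1,'r'): ·
e7 deliver 1→0: 0[foll,b=4,r]
e8 deliver 0→1: 1[lead,b=4,r]
e9 timeout(0): 0[cand,b=6,r]
e10 deliver 0→2: 2[foll,b=6,-]
e11 deliver 2→0: 0[lead,b=6,r]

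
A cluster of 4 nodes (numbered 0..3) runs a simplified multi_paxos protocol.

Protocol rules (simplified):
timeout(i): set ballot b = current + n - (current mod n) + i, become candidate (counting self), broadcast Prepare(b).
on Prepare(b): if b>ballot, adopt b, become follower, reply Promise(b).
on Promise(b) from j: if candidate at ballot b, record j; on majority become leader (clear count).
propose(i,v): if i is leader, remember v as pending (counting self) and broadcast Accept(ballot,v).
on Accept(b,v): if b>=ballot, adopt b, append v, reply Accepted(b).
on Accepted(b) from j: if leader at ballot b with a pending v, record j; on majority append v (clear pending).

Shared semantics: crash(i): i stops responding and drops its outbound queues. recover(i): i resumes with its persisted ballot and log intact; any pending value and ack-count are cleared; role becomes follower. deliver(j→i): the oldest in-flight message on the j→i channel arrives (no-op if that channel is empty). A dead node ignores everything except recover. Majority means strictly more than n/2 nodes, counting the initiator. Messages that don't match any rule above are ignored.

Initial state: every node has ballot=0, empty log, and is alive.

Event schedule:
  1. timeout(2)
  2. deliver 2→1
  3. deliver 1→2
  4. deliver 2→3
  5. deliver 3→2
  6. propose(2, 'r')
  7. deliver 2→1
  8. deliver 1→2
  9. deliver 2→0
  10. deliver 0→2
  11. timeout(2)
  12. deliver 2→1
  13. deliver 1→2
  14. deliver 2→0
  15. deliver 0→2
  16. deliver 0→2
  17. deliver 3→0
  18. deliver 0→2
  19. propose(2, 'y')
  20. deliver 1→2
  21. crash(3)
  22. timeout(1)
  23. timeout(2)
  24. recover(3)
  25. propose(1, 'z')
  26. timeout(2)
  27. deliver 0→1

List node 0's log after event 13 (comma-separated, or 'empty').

after 1 — timeout(2): n2:cand/b6/[-]
after 2 — deliver 2→1: n1:foll/b6/[-]
after 3 — deliver 1→2: ·
after 4 — deliver 2→3: n3:foll/b6/[-]
after 5 — deliver 3→2: n2:lead/b6/[-]
after 6 — propose(2,'r'): ·
after 7 — deliver 2→1: n1:foll/b6/[r]
after 8 — deliver 1→2: ·
after 9 — deliver 2→0: n0:foll/b6/[-]
after 10 — deliver 0→2: ·
after 11 — timeout(2): n2:cand/b10/[-]
after 12 — deliver 2→1: n1:foll/b10/[r]
after 13 — deliver 1→2: ·

empty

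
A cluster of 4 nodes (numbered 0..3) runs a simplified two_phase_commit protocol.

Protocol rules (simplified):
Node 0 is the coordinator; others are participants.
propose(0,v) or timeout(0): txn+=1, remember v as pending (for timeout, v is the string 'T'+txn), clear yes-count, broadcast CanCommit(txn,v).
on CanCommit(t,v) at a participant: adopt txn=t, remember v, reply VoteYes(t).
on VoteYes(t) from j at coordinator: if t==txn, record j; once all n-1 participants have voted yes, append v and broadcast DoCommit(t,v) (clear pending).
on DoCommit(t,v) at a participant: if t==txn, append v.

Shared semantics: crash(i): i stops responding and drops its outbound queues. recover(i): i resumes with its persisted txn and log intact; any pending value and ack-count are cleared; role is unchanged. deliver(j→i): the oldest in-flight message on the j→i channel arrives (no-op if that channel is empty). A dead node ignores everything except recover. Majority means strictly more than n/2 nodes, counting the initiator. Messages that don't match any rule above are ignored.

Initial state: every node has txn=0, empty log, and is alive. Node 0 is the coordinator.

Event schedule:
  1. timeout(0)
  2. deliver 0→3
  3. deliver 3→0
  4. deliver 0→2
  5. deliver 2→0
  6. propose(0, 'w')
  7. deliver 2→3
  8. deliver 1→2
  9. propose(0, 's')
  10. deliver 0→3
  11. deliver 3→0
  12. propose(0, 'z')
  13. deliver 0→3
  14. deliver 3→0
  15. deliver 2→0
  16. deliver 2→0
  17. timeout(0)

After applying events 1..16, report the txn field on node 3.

step 1 timeout(0): 0={coor,t=1,log=-}
step 2 deliver 0→3: 3={part,t=1,log=-}
step 3 deliver 3→0: —
step 4 deliver 0→2: 2={part,t=1,log=-}
step 5 deliver 2→0: —
step 6 propose(0,'w'): 0={coor,t=2,log=-}
step 7 deliver 2→3: —
step 8 deliver 1→2: —
step 9 propose(0,'s'): 0={coor,t=3,log=-}
step 10 deliver 0→3: 3={part,t=2,log=-}
step 11 deliver 3→0: —
step 12 propose(0,'z'): 0={coor,t=4,log=-}
step 13 deliver 0→3: 3={part,t=3,log=-}
step 14 deliver 3→0: —
step 15 deliver 2→0: —
step 16 deliver 2→0: —

3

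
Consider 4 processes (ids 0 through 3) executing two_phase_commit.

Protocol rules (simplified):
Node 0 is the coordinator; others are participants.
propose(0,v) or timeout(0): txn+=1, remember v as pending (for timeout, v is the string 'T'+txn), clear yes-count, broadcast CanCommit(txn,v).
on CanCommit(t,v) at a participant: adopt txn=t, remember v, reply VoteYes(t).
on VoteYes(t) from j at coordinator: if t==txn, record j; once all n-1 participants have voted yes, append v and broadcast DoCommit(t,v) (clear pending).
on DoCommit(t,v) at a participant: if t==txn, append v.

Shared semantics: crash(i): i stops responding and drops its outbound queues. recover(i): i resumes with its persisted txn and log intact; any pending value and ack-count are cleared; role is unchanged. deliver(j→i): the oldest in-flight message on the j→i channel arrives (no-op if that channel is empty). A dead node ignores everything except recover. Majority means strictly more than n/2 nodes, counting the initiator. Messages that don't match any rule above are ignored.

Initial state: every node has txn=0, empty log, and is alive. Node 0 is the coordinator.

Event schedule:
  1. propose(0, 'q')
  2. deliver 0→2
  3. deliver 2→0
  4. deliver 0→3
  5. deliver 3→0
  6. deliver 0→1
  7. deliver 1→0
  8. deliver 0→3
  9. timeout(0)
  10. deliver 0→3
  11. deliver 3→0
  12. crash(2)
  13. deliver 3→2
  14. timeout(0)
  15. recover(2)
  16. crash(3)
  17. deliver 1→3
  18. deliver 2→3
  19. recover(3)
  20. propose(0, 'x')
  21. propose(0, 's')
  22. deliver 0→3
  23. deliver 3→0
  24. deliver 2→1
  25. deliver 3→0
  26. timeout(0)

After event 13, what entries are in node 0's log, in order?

q

after 1 — propose(0,'q'): n0:coor/t1/[-]
after 2 — deliver 0→2: n2:part/t1/[-]
after 3 — deliver 2→0: ·
after 4 — deliver 0→3: n3:part/t1/[-]
after 5 — deliver 3→0: ·
after 6 — deliver 0→1: n1:part/t1/[-]
after 7 — deliver 1→0: n0:coor/t1/[q]
after 8 — deliver 0→3: n3:part/t1/[q]
after 9 — timeout(0): n0:coor/t2/[q]
after 10 — deliver 0→3: n3:part/t2/[q]
after 11 — deliver 3→0: ·
after 12 — crash(2): n2:✗part/t1/[-]
after 13 — deliver 3→2: ·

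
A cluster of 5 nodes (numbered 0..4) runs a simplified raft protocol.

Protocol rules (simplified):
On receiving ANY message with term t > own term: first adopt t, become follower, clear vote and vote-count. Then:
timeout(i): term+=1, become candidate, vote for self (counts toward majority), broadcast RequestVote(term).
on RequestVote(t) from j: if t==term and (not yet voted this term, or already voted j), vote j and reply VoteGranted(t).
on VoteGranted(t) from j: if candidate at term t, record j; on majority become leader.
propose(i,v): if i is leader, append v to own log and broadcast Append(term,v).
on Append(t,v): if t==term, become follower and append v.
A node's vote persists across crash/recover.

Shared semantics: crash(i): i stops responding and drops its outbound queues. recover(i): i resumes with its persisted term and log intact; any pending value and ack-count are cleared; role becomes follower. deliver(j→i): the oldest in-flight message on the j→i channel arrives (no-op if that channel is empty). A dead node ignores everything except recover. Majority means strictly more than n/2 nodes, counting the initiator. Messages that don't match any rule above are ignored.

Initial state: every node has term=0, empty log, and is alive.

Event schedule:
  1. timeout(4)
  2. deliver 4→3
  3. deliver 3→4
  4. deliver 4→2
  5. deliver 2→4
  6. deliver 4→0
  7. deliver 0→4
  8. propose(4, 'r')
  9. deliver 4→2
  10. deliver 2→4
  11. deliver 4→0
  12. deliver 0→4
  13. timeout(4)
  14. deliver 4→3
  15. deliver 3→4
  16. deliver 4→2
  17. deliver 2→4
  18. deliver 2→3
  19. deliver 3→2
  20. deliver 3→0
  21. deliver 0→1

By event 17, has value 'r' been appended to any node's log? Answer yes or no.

yes

[1] timeout(4) → N4(cand t1 [-])
[2] deliver 4→3 → N3(foll t1 [-])
[3] deliver 3→4 → ∅
[4] deliver 4→2 → N2(foll t1 [-])
[5] deliver 2→4 → N4(lead t1 [-])
[6] deliver 4→0 → N0(foll t1 [-])
[7] deliver 0→4 → ∅
[8] propose(4,'r') → N4(lead t1 [r])
[9] deliver 4→2 → N2(foll t1 [r])
[10] deliver 2→4 → ∅
[11] deliver 4→0 → N0(foll t1 [r])
[12] deliver 0→4 → ∅
[13] timeout(4) → N4(cand t2 [r])
[14] deliver 4→3 → N3(foll t1 [r])
[15] deliver 3→4 → ∅
[16] deliver 4→2 → N2(foll t2 [r])
[17] deliver 2→4 → ∅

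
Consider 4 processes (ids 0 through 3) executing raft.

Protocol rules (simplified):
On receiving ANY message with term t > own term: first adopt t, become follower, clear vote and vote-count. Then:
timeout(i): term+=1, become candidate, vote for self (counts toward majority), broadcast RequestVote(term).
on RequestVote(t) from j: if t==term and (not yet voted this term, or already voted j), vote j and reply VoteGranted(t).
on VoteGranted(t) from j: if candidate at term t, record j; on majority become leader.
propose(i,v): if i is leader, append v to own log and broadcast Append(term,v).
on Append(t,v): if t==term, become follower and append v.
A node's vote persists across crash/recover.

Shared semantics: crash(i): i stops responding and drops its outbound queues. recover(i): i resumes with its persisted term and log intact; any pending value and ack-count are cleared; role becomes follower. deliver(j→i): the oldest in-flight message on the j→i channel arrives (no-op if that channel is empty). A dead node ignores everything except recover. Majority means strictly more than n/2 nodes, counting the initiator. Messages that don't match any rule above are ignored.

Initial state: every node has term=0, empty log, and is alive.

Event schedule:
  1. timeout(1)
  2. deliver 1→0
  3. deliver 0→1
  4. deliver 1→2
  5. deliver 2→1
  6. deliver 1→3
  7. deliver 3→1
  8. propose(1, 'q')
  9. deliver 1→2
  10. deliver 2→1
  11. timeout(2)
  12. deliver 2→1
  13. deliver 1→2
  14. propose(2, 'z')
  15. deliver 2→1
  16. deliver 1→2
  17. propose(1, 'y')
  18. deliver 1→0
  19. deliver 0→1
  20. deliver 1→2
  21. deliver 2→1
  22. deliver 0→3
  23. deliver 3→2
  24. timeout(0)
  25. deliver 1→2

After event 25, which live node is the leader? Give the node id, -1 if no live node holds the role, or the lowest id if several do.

1. timeout(1):  <1:cand t1 ->
2. deliver 1→0:  <0:foll t1 ->
3. deliver 0→1:  nop
4. deliver 1→2:  <2:foll t1 ->
5. deliver 2→1:  <1:lead t1 ->
6. deliver 1→3:  <3:foll t1 ->
7. deliver 3→1:  nop
8. propose(1,'q'):  <1:lead t1 q>
9. deliver 1→2:  <2:foll t1 q>
10. deliver 2→1:  nop
11. timeout(2):  <2:cand t2 q>
12. deliver 2→1:  <1:foll t2 q>
13. deliver 1→2:  nop
14. propose(2,'z'):  nop
15. deliver 2→1:  nop
16. deliver 1→2:  nop
17. propose(1,'y'):  nop
18. deliver 1→0:  <0:foll t1 q>
19. deliver 0→1:  nop
20. deliver 1→2:  nop
21. deliver 2→1:  nop
22. deliver 0→3:  nop
23. deliver 3→2:  nop
24. timeout(0):  <0:cand t2 q>
25. deliver 1→2:  nop

-1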